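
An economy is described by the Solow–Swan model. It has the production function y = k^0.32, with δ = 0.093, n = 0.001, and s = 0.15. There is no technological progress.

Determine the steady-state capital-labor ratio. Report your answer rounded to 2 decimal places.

At the steady state, Δk = 0, so s·k^α = (n + δ)·k.
Dividing both sides by k: k^(1−α) = s / (n + δ).
k^0.68 = 0.15 / (0.001 + 0.093) = 0.15 / 0.094 = 1.5957
k* = 1.5957^(1/0.68) ≈ 1.9882

k* ≈ 1.99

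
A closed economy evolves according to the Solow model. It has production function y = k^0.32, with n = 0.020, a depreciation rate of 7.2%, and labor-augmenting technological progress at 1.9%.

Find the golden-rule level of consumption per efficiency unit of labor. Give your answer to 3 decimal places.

c_gold ≈ 1.119

At the golden rule, f'(k) = n + g + δ, so α·k^(α−1) = n + g + δ and k_gold = (α/(n + g + δ))^(1/(1−α)).
k_gold = (0.32/0.111)^(1/0.68) = 2.8829^1.4706 ≈ 4.7449
c_gold = f(k_gold) − (n + g + δ)·k_gold = 1.6459 − 0.111×4.7449 ≈ 1.1192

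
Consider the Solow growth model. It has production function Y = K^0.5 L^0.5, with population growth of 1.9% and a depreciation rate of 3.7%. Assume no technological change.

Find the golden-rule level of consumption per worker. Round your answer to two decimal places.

c_gold ≈ 4.46

At the golden rule, f'(k) = n + δ, so α·k^(α−1) = n + δ and k_gold = (α/(n + δ))^(1/(1−α)).
k_gold = (0.5/0.056)^(1/0.5) = 8.9286^2 ≈ 79.7199
c_gold = f(k_gold) − (n + δ)·k_gold = 8.9286 − 0.056×79.7199 ≈ 4.4643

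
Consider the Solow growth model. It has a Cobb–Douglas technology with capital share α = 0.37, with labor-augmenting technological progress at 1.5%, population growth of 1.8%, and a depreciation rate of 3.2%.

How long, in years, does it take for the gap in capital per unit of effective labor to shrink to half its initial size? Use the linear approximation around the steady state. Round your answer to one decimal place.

about 16.9 years

Near the steady state the convergence rate is λ = (1 − α)(n + g + δ).
λ = (1 − 0.37) × 0.065 = 0.63 × 0.065 = 0.04095
Half-life = ln 2 / λ = 0.6931 / 0.04095 ≈ 16.93 years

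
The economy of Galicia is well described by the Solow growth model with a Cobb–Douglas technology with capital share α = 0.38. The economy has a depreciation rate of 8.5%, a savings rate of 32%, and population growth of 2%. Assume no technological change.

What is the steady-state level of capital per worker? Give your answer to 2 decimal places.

At the steady state, Δk = 0, so s·k^α = (n + δ)·k.
Rearranging, k^(1−α) = s / (n + δ).
k^0.62 = 0.32 / (0.020 + 0.085) = 0.32 / 0.105 = 3.0476
k* = 3.0476^(1/0.62) ≈ 6.0336

k* ≈ 6.03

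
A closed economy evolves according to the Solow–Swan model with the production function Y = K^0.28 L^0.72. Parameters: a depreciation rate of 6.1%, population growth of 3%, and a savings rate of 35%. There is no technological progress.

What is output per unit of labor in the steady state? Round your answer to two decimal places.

Steady state requires s·f(k) = (n + δ)·k, i.e. s·k^α = (n + δ)·k.
Dividing both sides by k: k^(1−α) = s / (n + δ).
k^0.72 = 0.35 / (0.030 + 0.061) = 0.35 / 0.091 = 3.8462
k* = 3.8462^(1/0.72) ≈ 6.4945
y* = (k*)^α = 6.4945^0.28 ≈ 1.6885

y* ≈ 1.69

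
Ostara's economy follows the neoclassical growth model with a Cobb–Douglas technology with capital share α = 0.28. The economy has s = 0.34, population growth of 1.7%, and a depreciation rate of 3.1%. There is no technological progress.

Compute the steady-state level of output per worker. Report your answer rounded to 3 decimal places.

y* ≈ 2.141

In steady state, investment equals break-even investment: s·k^α = (n + δ)·k.
Dividing both sides by k: k^(1−α) = s / (n + δ).
k^0.72 = 0.34 / (0.017 + 0.031) = 0.34 / 0.048 = 7.0833
k* = 7.0833^(1/0.72) ≈ 15.1664
y* = (k*)^α = 15.1664^0.28 ≈ 2.1412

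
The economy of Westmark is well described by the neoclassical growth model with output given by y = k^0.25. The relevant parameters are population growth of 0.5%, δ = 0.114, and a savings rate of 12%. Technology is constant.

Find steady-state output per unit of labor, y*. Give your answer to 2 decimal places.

At the steady state, Δk = 0, so s·k^α = (n + δ)·k.
Dividing both sides by k: k^(1−α) = s / (n + δ).
k^0.75 = 0.12 / (0.005 + 0.114) = 0.12 / 0.119 = 1.0084
k* = 1.0084^(1/0.75) ≈ 1.0112
y* = (k*)^α = 1.0112^0.25 ≈ 1.0028

y* ≈ 1.00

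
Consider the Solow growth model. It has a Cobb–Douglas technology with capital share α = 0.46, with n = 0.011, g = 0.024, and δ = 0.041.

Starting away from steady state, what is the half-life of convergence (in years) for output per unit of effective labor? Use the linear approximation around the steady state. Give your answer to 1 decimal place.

about 16.9 years

Near the steady state the convergence rate is λ = (1 − α)(n + g + δ).
λ = (1 − 0.46) × 0.076 = 0.54 × 0.076 = 0.04104
Half-life = ln 2 / λ = 0.6931 / 0.04104 ≈ 16.89 years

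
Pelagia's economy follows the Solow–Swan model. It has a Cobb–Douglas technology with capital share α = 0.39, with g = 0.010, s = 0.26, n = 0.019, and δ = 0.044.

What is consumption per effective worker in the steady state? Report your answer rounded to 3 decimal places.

c* ≈ 1.667

In steady state, investment equals break-even investment: s·k^α = (n + g + δ)·k.
Dividing both sides by k: k^(1−α) = s / (n + g + δ).
k^0.61 = 0.26 / (0.019 + 0.010 + 0.044) = 0.26 / 0.073 = 3.5616
k* = 3.5616^(1/0.61) ≈ 8.0230
y* = (k*)^α = 8.0230^0.39 ≈ 2.2526
c* = (1 − s)·y* = (1 − 0.26) × 2.2526 ≈ 1.6669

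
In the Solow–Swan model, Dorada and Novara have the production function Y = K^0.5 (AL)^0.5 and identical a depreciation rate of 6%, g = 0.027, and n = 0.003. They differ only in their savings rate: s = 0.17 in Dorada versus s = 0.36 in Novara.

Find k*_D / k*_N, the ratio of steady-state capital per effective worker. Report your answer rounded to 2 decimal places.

Steady-state k* = [s/(n + g + δ)]^(1/(1−α)), so the ratio is [ (s_D/(n + g + δ)_D) / (s_N/(n + g + δ)_N) ]^2.
s_D/(n + g + δ)_D = 0.17/0.090 = 1.8889; s_N/(n + g + δ)_N = 0.36/0.090 = 4.0000.
Ratio = (1.8889/4.0000)^2 = 0.4722^2 ≈ 0.2230

ratio ≈ 0.22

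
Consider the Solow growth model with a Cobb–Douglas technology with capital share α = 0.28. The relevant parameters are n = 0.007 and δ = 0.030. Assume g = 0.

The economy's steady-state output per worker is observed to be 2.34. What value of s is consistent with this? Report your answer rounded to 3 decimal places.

Steady state requires s·f(k) = (n + δ)·k, i.e. s·k^α = (n + δ)·k.
Since y* = [s/(n + δ)]^(α/(1−α)), we have s/(n + δ) = (y*)^((1−α)/α) = 2.34^2.5714 = 8.9002.
Therefore s = 8.9002 × (n + δ) = 8.9002 × 0.037 = 0.3293.

s ≈ 0.329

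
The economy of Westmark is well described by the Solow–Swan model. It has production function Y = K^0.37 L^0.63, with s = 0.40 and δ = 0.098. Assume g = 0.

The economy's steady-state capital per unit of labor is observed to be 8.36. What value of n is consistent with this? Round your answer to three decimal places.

n ≈ 0.007

Steady state requires s·f(k) = (n + δ)·k, i.e. s·k^α = (n + δ)·k.
So s / (n + δ) = (k*)^(1−α) = 8.36^0.63 = 3.8106.
Therefore n + δ = s / 3.8106 = 0.40 / 3.8106 = 0.1050, so n = 0.1050 − 0.098 = 0.0070.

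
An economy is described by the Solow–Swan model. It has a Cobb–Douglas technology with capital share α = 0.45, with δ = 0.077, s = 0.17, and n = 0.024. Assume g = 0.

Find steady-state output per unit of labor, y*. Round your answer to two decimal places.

y* = 1.53

At the steady state, Δk = 0, so s·k^α = (n + δ)·k.
Rearranging, k^(1−α) = s / (n + δ).
k^0.55 = 0.17 / (0.024 + 0.077) = 0.17 / 0.101 = 1.6832
k* = 1.6832^(1/0.55) ≈ 2.5772
y* = (k*)^α = 2.5772^0.45 ≈ 1.5311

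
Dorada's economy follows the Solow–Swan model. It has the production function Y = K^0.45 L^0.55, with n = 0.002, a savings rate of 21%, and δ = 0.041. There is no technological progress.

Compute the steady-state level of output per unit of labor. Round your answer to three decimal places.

In steady state, investment equals break-even investment: s·k^α = (n + δ)·k.
Rearranging, k^(1−α) = s / (n + δ).
k^0.55 = 0.21 / (0.002 + 0.041) = 0.21 / 0.043 = 4.8837
k* = 4.8837^(1/0.55) ≈ 17.8760
y* = (k*)^α = 17.8760^0.45 ≈ 3.6603

y* = 3.660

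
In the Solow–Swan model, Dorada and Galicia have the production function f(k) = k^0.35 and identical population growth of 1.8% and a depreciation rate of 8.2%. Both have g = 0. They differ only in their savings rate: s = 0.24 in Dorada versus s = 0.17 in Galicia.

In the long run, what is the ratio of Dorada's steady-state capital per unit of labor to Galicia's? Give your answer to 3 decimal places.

Steady-state k* = [s/(n + δ)]^(1/(1−α)), so the ratio is [ (s_D/(n + δ)_D) / (s_G/(n + δ)_G) ]^1.5385.
s_D/(n + δ)_D = 0.24/0.100 = 2.4000; s_G/(n + δ)_G = 0.17/0.100 = 1.7000.
Ratio = (2.4000/1.7000)^1.5385 = 1.4118^1.5385 ≈ 1.6999

ratio ≈ 1.700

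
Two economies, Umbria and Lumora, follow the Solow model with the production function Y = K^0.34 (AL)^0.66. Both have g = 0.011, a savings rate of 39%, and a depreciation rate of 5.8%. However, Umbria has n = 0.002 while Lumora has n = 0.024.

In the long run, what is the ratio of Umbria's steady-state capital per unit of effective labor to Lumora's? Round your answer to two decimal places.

k*_U / k*_L ≈ 1.51

Steady-state k* = [s/(n + g + δ)]^(1/(1−α)), so the ratio is [ (s_U/(n + g + δ)_U) / (s_L/(n + g + δ)_L) ]^1.5152.
s_U/(n + g + δ)_U = 0.39/0.071 = 5.4930; s_L/(n + g + δ)_L = 0.39/0.093 = 4.1935.
Ratio = (5.4930/4.1935)^1.5152 = 1.3099^1.5152 ≈ 1.5054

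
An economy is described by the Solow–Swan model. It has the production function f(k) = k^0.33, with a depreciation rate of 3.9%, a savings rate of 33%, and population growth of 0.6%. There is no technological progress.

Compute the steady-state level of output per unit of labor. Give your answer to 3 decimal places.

y* ≈ 2.668

Steady state requires s·f(k) = (n + δ)·k, i.e. s·k^α = (n + δ)·k.
Rearranging, k^(1−α) = s / (n + δ).
k^0.67 = 0.33 / (0.006 + 0.039) = 0.33 / 0.045 = 7.3333
k* = 7.3333^(1/0.67) ≈ 19.5655
y* = (k*)^α = 19.5655^0.33 ≈ 2.6680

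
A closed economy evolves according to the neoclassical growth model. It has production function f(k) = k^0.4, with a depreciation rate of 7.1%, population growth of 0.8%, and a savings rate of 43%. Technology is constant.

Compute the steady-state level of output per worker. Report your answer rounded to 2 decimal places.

At the steady state, Δk = 0, so s·k^α = (n + δ)·k.
Rearranging, k^(1−α) = s / (n + δ).
k^0.6 = 0.43 / (0.008 + 0.071) = 0.43 / 0.079 = 5.4430
k* = 5.4430^(1/0.6) ≈ 16.8421
y* = (k*)^α = 16.8421^0.4 ≈ 3.0943

y* = 3.09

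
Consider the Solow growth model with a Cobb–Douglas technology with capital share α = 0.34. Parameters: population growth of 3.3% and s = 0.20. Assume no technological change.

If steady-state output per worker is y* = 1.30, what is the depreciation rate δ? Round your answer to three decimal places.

δ ≈ 0.087

In steady state, investment equals break-even investment: s·k^α = (n + δ)·k.
Since y* = [s/(n + δ)]^(α/(1−α)), we have s/(n + δ) = (y*)^((1−α)/α) = 1.30^1.9412 = 1.6641.
Therefore n + δ = s / 1.6641 = 0.20 / 1.6641 = 0.1202, so δ = 0.1202 − 0.033 = 0.0872.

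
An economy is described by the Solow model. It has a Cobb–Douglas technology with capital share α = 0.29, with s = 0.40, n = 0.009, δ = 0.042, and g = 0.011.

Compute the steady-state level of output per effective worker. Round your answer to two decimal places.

y* = 2.14

At the steady state, Δk = 0, so s·k^α = (n + g + δ)·k.
Dividing both sides by k: k^(1−α) = s / (n + g + δ).
k^0.71 = 0.40 / (0.009 + 0.011 + 0.042) = 0.40 / 0.062 = 6.4516
k* = 6.4516^(1/0.71) ≈ 13.8158
y* = (k*)^α = 13.8158^0.29 ≈ 2.1415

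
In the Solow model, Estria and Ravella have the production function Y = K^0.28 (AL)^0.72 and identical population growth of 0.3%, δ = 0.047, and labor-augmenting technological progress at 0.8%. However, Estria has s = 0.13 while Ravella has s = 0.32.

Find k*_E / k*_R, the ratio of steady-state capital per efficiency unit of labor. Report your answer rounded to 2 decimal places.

Steady-state k* = [s/(n + g + δ)]^(1/(1−α)), so the ratio is [ (s_E/(n + g + δ)_E) / (s_R/(n + g + δ)_R) ]^1.3889.
s_E/(n + g + δ)_E = 0.13/0.058 = 2.2414; s_R/(n + g + δ)_R = 0.32/0.058 = 5.5172.
Ratio = (2.2414/5.5172)^1.3889 = 0.4063^1.3889 ≈ 0.2862

ratio ≈ 0.29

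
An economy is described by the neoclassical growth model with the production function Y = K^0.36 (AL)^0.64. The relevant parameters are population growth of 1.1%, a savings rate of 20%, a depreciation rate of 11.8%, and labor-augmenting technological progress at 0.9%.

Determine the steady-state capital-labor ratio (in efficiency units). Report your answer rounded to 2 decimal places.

k* ≈ 1.79

At the steady state, Δk = 0, so s·k^α = (n + g + δ)·k.
Rearranging, k^(1−α) = s / (n + g + δ).
k^0.64 = 0.20 / (0.011 + 0.009 + 0.118) = 0.20 / 0.138 = 1.4493
k* = 1.4493^(1/0.64) ≈ 1.7857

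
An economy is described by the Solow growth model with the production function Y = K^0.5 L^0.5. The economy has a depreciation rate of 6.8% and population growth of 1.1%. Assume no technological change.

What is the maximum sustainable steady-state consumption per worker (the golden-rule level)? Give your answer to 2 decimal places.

c_gold ≈ 3.16

At the golden rule, f'(k) = n + δ, so α·k^(α−1) = n + δ and k_gold = (α/(n + δ))^(1/(1−α)).
k_gold = (0.5/0.079)^(1/0.5) = 6.3291^2 ≈ 40.0575
c_gold = f(k_gold) − (n + δ)·k_gold = 6.3291 − 0.079×40.0575 ≈ 3.1646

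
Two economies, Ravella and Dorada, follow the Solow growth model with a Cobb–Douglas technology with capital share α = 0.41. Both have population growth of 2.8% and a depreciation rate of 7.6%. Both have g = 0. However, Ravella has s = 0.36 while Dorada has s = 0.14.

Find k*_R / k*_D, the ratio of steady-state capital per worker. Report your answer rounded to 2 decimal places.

k*_R / k*_D ≈ 4.96

Steady-state k* = [s/(n + δ)]^(1/(1−α)), so the ratio is [ (s_R/(n + δ)_R) / (s_D/(n + δ)_D) ]^1.6949.
s_R/(n + δ)_R = 0.36/0.104 = 3.4615; s_D/(n + δ)_D = 0.14/0.104 = 1.3462.
Ratio = (3.4615/1.3462)^1.6949 = 2.5713^1.6949 ≈ 4.9564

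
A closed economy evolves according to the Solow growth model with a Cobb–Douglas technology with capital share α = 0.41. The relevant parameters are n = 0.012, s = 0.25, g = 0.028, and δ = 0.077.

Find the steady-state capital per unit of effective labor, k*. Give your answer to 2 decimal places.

k* = 3.62

Steady state requires s·f(k) = (n + g + δ)·k, i.e. s·k^α = (n + g + δ)·k.
Dividing both sides by k: k^(1−α) = s / (n + g + δ).
k^0.59 = 0.25 / (0.012 + 0.028 + 0.077) = 0.25 / 0.117 = 2.1368
k* = 2.1368^(1/0.59) ≈ 3.6218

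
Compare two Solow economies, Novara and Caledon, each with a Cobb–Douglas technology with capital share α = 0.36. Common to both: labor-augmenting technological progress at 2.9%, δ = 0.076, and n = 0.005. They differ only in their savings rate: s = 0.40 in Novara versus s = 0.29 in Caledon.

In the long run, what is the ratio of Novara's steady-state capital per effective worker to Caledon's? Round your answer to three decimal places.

k*_N / k*_C ≈ 1.653

Steady-state k* = [s/(n + g + δ)]^(1/(1−α)), so the ratio is [ (s_N/(n + g + δ)_N) / (s_C/(n + g + δ)_C) ]^1.5625.
s_N/(n + g + δ)_N = 0.40/0.110 = 3.6364; s_C/(n + g + δ)_C = 0.29/0.110 = 2.6364.
Ratio = (3.6364/2.6364)^1.5625 = 1.3793^1.5625 ≈ 1.6528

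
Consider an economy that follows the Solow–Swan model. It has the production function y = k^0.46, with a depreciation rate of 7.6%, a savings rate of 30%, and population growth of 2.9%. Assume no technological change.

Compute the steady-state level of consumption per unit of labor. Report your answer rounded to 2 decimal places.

In steady state, investment equals break-even investment: s·k^α = (n + δ)·k.
Rearranging, k^(1−α) = s / (n + δ).
k^0.54 = 0.30 / (0.029 + 0.076) = 0.30 / 0.105 = 2.8571
k* = 2.8571^(1/0.54) ≈ 6.9873
y* = (k*)^α = 6.9873^0.46 ≈ 2.4456
c* = (1 − s)·y* = (1 − 0.30) × 2.4456 ≈ 1.7119

c* = 1.71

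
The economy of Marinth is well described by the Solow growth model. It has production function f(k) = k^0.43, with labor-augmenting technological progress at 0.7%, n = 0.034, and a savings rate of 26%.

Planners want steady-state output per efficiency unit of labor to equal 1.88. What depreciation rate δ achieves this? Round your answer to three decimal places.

At the steady state, Δk = 0, so s·k^α = (n + g + δ)·k.
Since y* = [s/(n + g + δ)]^(α/(1−α)), we have s/(n + g + δ) = (y*)^((1−α)/α) = 1.88^1.3256 = 2.3090.
Therefore n + g + δ = s / 2.3090 = 0.26 / 2.3090 = 0.1126, so δ = 0.1126 − 0.041 = 0.0716.

δ ≈ 0.072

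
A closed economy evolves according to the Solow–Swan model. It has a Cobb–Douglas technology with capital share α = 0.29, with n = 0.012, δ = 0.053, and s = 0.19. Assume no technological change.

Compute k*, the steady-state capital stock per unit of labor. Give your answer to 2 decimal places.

At the steady state, Δk = 0, so s·k^α = (n + δ)·k.
Dividing both sides by k: k^(1−α) = s / (n + δ).
k^0.71 = 0.19 / (0.012 + 0.053) = 0.19 / 0.065 = 2.9231
k* = 2.9231^(1/0.71) ≈ 4.5302

k* ≈ 4.53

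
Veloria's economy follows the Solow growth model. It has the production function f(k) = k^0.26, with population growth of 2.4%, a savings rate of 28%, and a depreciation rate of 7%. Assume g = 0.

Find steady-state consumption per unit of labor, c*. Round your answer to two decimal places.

c* = 1.06

In steady state, investment equals break-even investment: s·k^α = (n + δ)·k.
Rearranging, k^(1−α) = s / (n + δ).
k^0.74 = 0.28 / (0.024 + 0.070) = 0.28 / 0.094 = 2.9787
k* = 2.9787^(1/0.74) ≈ 4.3710
y* = (k*)^α = 4.3710^0.26 ≈ 1.4674
c* = (1 − s)·y* = (1 − 0.28) × 1.4674 ≈ 1.0565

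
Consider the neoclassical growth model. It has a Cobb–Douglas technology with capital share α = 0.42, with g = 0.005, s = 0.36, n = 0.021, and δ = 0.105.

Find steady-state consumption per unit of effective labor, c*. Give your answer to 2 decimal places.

c* ≈ 1.33

Steady state requires s·f(k) = (n + g + δ)·k, i.e. s·k^α = (n + g + δ)·k.
Dividing both sides by k: k^(1−α) = s / (n + g + δ).
k^0.58 = 0.36 / (0.021 + 0.005 + 0.105) = 0.36 / 0.131 = 2.7481
k* = 2.7481^(1/0.58) ≈ 5.7142
y* = (k*)^α = 5.7142^0.42 ≈ 2.0793
c* = (1 − s)·y* = (1 − 0.36) × 2.0793 ≈ 1.3308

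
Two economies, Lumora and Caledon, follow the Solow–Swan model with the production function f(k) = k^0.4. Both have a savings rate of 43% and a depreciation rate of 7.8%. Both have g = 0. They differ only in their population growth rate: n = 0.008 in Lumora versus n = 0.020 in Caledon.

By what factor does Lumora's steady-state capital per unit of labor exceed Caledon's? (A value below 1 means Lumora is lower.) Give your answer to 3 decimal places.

k*_L / k*_C ≈ 1.243

Steady-state k* = [s/(n + δ)]^(1/(1−α)), so the ratio is [ (s_L/(n + δ)_L) / (s_C/(n + δ)_C) ]^1.6667.
s_L/(n + δ)_L = 0.43/0.086 = 5.0000; s_C/(n + δ)_C = 0.43/0.098 = 4.3878.
Ratio = (5.0000/4.3878)^1.6667 = 1.1395^1.6667 ≈ 1.2432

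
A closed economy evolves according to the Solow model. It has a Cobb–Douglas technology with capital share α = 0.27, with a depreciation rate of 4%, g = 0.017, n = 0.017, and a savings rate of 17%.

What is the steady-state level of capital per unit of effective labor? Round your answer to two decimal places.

k* ≈ 3.12

At the steady state, Δk = 0, so s·k^α = (n + g + δ)·k.
Dividing both sides by k: k^(1−α) = s / (n + g + δ).
k^0.73 = 0.17 / (0.017 + 0.017 + 0.040) = 0.17 / 0.074 = 2.2973
k* = 2.2973^(1/0.73) ≈ 3.1248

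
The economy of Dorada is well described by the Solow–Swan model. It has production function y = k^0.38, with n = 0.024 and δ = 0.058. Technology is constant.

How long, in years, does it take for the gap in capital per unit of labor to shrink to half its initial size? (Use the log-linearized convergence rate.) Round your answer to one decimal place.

Near the steady state the convergence rate is λ = (1 − α)(n + δ).
λ = (1 − 0.38) × 0.082 = 0.62 × 0.082 = 0.05084
Half-life = ln 2 / λ = 0.6931 / 0.05084 ≈ 13.63 years

about 13.6 years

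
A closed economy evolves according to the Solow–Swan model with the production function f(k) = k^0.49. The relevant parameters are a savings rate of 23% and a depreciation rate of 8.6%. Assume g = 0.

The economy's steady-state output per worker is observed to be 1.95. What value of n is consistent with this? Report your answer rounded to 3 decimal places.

n ≈ 0.029

Steady state requires s·f(k) = (n + δ)·k, i.e. s·k^α = (n + δ)·k.
Since y* = [s/(n + δ)]^(α/(1−α)), we have s/(n + δ) = (y*)^((1−α)/α) = 1.95^1.0408 = 2.0039.
Therefore n + δ = s / 2.0039 = 0.23 / 2.0039 = 0.1148, so n = 0.1148 − 0.086 = 0.0288.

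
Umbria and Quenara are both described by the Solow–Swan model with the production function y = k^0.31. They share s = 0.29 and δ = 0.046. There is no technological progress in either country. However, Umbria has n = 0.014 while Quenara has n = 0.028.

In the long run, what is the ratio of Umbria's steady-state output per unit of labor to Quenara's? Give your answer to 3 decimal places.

ratio ≈ 1.099

Steady-state y* = [s/(n + δ)]^(α/(1−α)), so the ratio is [ (s_U/(n + δ)_U) / (s_Q/(n + δ)_Q) ]^0.4493.
s_U/(n + δ)_U = 0.29/0.060 = 4.8333; s_Q/(n + δ)_Q = 0.29/0.074 = 3.9189.
Ratio = (4.8333/3.9189)^0.4493 = 1.2333^0.4493 ≈ 1.0988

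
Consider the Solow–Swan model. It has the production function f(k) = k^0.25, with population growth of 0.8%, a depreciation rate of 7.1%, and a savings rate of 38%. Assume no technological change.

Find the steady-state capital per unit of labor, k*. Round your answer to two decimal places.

Steady state requires s·f(k) = (n + δ)·k, i.e. s·k^α = (n + δ)·k.
Dividing both sides by k: k^(1−α) = s / (n + δ).
k^0.75 = 0.38 / (0.008 + 0.071) = 0.38 / 0.079 = 4.8101
k* = 4.8101^(1/0.75) ≈ 8.1197

k* ≈ 8.12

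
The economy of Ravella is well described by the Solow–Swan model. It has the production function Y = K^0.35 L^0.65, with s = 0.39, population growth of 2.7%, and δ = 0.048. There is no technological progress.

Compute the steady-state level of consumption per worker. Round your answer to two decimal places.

c* ≈ 1.48

At the steady state, Δk = 0, so s·k^α = (n + δ)·k.
Dividing both sides by k: k^(1−α) = s / (n + δ).
k^0.65 = 0.39 / (0.027 + 0.048) = 0.39 / 0.075 = 5.2000
k* = 5.2000^(1/0.65) ≈ 12.6341
y* = (k*)^α = 12.6341^0.35 ≈ 2.4296
c* = (1 − s)·y* = (1 − 0.39) × 2.4296 ≈ 1.4821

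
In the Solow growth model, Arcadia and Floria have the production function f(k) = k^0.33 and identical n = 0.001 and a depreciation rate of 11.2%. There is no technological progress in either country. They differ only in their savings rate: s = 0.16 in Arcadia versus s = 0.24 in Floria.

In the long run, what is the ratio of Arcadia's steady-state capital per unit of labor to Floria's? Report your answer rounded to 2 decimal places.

Steady-state k* = [s/(n + δ)]^(1/(1−α)), so the ratio is [ (s_A/(n + δ)_A) / (s_F/(n + δ)_F) ]^1.4925.
s_A/(n + δ)_A = 0.16/0.113 = 1.4159; s_F/(n + δ)_F = 0.24/0.113 = 2.1239.
Ratio = (1.4159/2.1239)^1.4925 = 0.6667^1.4925 ≈ 0.5460

k*_A / k*_F ≈ 0.55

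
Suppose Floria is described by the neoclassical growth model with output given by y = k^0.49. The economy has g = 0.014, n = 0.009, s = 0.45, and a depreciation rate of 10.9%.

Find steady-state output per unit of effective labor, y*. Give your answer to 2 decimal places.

y* ≈ 3.25

Steady state requires s·f(k) = (n + g + δ)·k, i.e. s·k^α = (n + g + δ)·k.
Rearranging, k^(1−α) = s / (n + g + δ).
k^0.51 = 0.45 / (0.009 + 0.014 + 0.109) = 0.45 / 0.132 = 3.4091
k* = 3.4091^(1/0.51) ≈ 11.0762
y* = (k*)^α = 11.0762^0.49 ≈ 3.2490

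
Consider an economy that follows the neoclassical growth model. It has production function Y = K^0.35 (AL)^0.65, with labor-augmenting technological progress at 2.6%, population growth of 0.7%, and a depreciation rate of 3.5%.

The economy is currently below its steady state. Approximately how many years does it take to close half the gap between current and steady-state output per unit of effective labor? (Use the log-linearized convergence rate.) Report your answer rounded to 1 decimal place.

Near the steady state the convergence rate is λ = (1 − α)(n + g + δ).
λ = (1 − 0.35) × 0.068 = 0.65 × 0.068 = 0.0442
Half-life = ln 2 / λ = 0.6931 / 0.0442 ≈ 15.68 years

t_½ ≈ 15.7 years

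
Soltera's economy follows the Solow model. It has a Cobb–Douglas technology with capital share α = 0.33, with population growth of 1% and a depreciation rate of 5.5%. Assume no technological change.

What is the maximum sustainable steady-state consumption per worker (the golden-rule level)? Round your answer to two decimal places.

At the golden rule, f'(k) = n + δ, so α·k^(α−1) = n + δ and k_gold = (α/(n + δ))^(1/(1−α)).
k_gold = (0.33/0.065)^(1/0.67) = 5.0769^1.4925 ≈ 11.3007
c_gold = f(k_gold) − (n + δ)·k_gold = 2.2260 − 0.065×11.3007 ≈ 1.4915

c_gold ≈ 1.49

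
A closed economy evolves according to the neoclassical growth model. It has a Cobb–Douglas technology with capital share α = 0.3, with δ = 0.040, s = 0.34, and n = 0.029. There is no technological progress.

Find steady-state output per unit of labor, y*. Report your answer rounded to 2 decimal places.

y* ≈ 1.98

At the steady state, Δk = 0, so s·k^α = (n + δ)·k.
Rearranging, k^(1−α) = s / (n + δ).
k^0.7 = 0.34 / (0.029 + 0.040) = 0.34 / 0.069 = 4.9275
k* = 4.9275^(1/0.7) ≈ 9.7604
y* = (k*)^α = 9.7604^0.3 ≈ 1.9808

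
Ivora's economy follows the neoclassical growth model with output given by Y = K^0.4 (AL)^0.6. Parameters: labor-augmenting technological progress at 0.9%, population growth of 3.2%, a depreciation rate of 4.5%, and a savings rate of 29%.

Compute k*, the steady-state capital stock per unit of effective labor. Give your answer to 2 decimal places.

k* = 7.58

At the steady state, Δk = 0, so s·k^α = (n + g + δ)·k.
Dividing both sides by k: k^(1−α) = s / (n + g + δ).
k^0.6 = 0.29 / (0.032 + 0.009 + 0.045) = 0.29 / 0.086 = 3.3721
k* = 3.3721^(1/0.6) ≈ 7.5829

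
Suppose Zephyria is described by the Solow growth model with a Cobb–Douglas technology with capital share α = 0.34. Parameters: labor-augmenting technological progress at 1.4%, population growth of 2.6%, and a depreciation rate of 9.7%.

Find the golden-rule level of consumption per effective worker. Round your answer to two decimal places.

At the golden rule, f'(k) = n + g + δ, so α·k^(α−1) = n + g + δ and k_gold = (α/(n + g + δ))^(1/(1−α)).
k_gold = (0.34/0.137)^(1/0.66) = 2.4818^1.5152 ≈ 3.9642
c_gold = f(k_gold) − (n + g + δ)·k_gold = 1.5972 − 0.137×3.9642 ≈ 1.0541

c_gold ≈ 1.05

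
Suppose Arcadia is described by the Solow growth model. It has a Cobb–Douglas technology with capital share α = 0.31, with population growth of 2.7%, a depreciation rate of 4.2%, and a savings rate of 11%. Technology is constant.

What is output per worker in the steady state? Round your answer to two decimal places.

y* ≈ 1.23

At the steady state, Δk = 0, so s·k^α = (n + δ)·k.
Dividing both sides by k: k^(1−α) = s / (n + δ).
k^0.69 = 0.11 / (0.027 + 0.042) = 0.11 / 0.069 = 1.5942
k* = 1.5942^(1/0.69) ≈ 1.9658
y* = (k*)^α = 1.9658^0.31 ≈ 1.2331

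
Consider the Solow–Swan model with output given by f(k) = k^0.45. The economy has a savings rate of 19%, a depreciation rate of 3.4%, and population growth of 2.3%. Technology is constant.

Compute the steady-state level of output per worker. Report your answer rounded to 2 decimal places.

y* = 2.68

In steady state, investment equals break-even investment: s·k^α = (n + δ)·k.
Dividing both sides by k: k^(1−α) = s / (n + δ).
k^0.55 = 0.19 / (0.023 + 0.034) = 0.19 / 0.057 = 3.3333
k* = 3.3333^(1/0.55) ≈ 8.9265
y* = (k*)^α = 8.9265^0.45 ≈ 2.6780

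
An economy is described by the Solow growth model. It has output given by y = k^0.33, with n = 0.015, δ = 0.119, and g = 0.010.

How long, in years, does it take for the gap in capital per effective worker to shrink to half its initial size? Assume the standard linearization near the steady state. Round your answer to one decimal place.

half-life ≈ 7.2 years

Near the steady state the convergence rate is λ = (1 − α)(n + g + δ).
λ = (1 − 0.33) × 0.144 = 0.67 × 0.144 = 0.09648
Half-life = ln 2 / λ = 0.6931 / 0.09648 ≈ 7.18 years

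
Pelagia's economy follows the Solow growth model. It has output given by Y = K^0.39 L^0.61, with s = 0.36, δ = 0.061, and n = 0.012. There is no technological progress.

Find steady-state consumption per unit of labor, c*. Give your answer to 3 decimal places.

c* = 1.775

In steady state, investment equals break-even investment: s·k^α = (n + δ)·k.
Rearranging, k^(1−α) = s / (n + δ).
k^0.61 = 0.36 / (0.012 + 0.061) = 0.36 / 0.073 = 4.9315
k* = 4.9315^(1/0.61) ≈ 13.6783
y* = (k*)^α = 13.6783^0.39 ≈ 2.7737
c* = (1 − s)·y* = (1 − 0.36) × 2.7737 ≈ 1.7752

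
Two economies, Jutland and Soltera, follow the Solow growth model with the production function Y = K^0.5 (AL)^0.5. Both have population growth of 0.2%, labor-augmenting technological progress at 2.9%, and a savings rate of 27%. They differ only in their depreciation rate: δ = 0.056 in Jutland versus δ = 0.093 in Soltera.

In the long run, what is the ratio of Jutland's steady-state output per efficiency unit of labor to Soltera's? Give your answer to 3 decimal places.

ratio ≈ 1.425

Steady-state y* = [s/(n + g + δ)]^(α/(1−α)), so the ratio is [ (s_J/(n + g + δ)_J) / (s_S/(n + g + δ)_S) ]^1.
s_J/(n + g + δ)_J = 0.27/0.087 = 3.1034; s_S/(n + g + δ)_S = 0.27/0.124 = 2.1774.
Ratio = (3.1034/2.1774)^1 = 1.4253^1 ≈ 1.4253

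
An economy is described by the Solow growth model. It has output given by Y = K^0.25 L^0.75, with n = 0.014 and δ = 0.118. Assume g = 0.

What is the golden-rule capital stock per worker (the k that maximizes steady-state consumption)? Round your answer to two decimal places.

The golden rule sets f'(k) = n + δ, i.e. α·k^(α−1) = n + δ.
So k^(1−α) = α / (n + δ) = 0.25 / 0.132 = 1.8939.
k_gold = 1.8939^(1/0.75) ≈ 2.3432

k_gold ≈ 2.34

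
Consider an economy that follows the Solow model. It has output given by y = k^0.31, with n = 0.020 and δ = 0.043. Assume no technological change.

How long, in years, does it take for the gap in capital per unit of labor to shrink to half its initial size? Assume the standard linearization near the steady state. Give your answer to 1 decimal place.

Near the steady state the convergence rate is λ = (1 − α)(n + δ).
λ = (1 − 0.31) × 0.063 = 0.69 × 0.063 = 0.04347
Half-life = ln 2 / λ = 0.6931 / 0.04347 ≈ 15.94 years

about 15.9 years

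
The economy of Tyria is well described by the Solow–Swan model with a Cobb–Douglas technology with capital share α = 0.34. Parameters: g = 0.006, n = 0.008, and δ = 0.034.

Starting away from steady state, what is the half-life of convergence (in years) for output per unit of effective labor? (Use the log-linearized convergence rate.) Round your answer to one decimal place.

Near the steady state the convergence rate is λ = (1 − α)(n + g + δ).
λ = (1 − 0.34) × 0.048 = 0.66 × 0.048 = 0.03168
Half-life = ln 2 / λ = 0.6931 / 0.03168 ≈ 21.88 years

half-life ≈ 21.9 years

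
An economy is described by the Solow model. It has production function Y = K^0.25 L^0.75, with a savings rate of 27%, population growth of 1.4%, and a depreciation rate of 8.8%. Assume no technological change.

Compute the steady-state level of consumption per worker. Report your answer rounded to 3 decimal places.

In steady state, investment equals break-even investment: s·k^α = (n + δ)·k.
Rearranging, k^(1−α) = s / (n + δ).
k^0.75 = 0.27 / (0.014 + 0.088) = 0.27 / 0.102 = 2.6471
k* = 2.6471^(1/0.75) ≈ 3.6618
y* = (k*)^α = 3.6618^0.25 ≈ 1.3833
c* = (1 − s)·y* = (1 − 0.27) × 1.3833 ≈ 1.0098

c* = 1.010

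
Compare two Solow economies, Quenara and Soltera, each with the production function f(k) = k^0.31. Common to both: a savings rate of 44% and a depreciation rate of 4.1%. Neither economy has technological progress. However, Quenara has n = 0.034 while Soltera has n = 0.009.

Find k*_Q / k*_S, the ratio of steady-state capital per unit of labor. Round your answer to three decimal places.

Steady-state k* = [s/(n + δ)]^(1/(1−α)), so the ratio is [ (s_Q/(n + δ)_Q) / (s_S/(n + δ)_S) ]^1.4493.
s_Q/(n + δ)_Q = 0.44/0.075 = 5.8667; s_S/(n + δ)_S = 0.44/0.050 = 8.8000.
Ratio = (5.8667/8.8000)^1.4493 = 0.6667^1.4493 ≈ 0.5557

k*_Q / k*_S ≈ 0.556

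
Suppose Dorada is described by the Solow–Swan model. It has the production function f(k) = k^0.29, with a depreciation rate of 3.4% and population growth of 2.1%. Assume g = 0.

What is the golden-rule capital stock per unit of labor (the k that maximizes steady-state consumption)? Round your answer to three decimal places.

k_gold ≈ 10.398

The golden rule sets f'(k) = n + δ, i.e. α·k^(α−1) = n + δ.
So k^(1−α) = α / (n + δ) = 0.29 / 0.055 = 5.2727.
k_gold = 5.2727^(1/0.71) ≈ 10.3980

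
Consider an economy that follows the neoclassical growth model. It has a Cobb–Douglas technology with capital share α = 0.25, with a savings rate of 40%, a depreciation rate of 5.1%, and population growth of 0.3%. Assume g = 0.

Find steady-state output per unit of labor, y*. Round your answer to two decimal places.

At the steady state, Δk = 0, so s·k^α = (n + δ)·k.
Rearranging, k^(1−α) = s / (n + δ).
k^0.75 = 0.40 / (0.003 + 0.051) = 0.40 / 0.054 = 7.4074
k* = 7.4074^(1/0.75) ≈ 14.4396
y* = (k*)^α = 14.4396^0.25 ≈ 1.9493

y* = 1.95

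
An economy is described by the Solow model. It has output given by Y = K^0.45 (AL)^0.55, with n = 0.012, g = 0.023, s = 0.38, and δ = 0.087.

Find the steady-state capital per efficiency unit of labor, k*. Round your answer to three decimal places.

k* = 7.891

In steady state, investment equals break-even investment: s·k^α = (n + g + δ)·k.
Rearranging, k^(1−α) = s / (n + g + δ).
k^0.55 = 0.38 / (0.012 + 0.023 + 0.087) = 0.38 / 0.122 = 3.1148
k* = 3.1148^(1/0.55) ≈ 7.8912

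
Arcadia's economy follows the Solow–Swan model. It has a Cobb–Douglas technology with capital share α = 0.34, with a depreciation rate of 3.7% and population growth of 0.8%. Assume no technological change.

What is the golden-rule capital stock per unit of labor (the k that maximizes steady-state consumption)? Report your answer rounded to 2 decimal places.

The golden rule sets f'(k) = n + δ, i.e. α·k^(α−1) = n + δ.
So k^(1−α) = α / (n + δ) = 0.34 / 0.045 = 7.5556.
k_gold = 7.5556^(1/0.66) ≈ 21.4146

k_gold ≈ 21.41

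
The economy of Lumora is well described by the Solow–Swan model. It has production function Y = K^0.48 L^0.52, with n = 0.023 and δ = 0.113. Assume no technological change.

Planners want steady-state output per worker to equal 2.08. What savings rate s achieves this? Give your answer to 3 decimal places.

s ≈ 0.301

In steady state, investment equals break-even investment: s·k^α = (n + δ)·k.
Since y* = [s/(n + δ)]^(α/(1−α)), we have s/(n + δ) = (y*)^((1−α)/α) = 2.08^1.0833 = 2.2108.
Therefore s = 2.2108 × (n + δ) = 2.2108 × 0.136 = 0.3007.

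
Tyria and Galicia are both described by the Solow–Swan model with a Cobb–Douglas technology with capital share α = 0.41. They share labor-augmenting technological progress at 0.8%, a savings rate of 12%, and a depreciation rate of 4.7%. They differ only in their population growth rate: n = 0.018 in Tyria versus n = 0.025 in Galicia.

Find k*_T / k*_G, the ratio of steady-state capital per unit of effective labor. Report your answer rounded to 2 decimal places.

k*_T / k*_G ≈ 1.17

Steady-state k* = [s/(n + g + δ)]^(1/(1−α)), so the ratio is [ (s_T/(n + g + δ)_T) / (s_G/(n + g + δ)_G) ]^1.6949.
s_T/(n + g + δ)_T = 0.12/0.073 = 1.6438; s_G/(n + g + δ)_G = 0.12/0.080 = 1.5000.
Ratio = (1.6438/1.5000)^1.6949 = 1.0959^1.6949 ≈ 1.1679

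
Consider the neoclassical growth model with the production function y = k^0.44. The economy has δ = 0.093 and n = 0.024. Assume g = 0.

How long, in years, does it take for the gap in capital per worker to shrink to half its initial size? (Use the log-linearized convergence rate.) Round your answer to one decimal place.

Near the steady state the convergence rate is λ = (1 − α)(n + δ).
λ = (1 − 0.44) × 0.117 = 0.56 × 0.117 = 0.06552
Half-life = ln 2 / λ = 0.6931 / 0.06552 ≈ 10.58 years

half-life ≈ 10.6 years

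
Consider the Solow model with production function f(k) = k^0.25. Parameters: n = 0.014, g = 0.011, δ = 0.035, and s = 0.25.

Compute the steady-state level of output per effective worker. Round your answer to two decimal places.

y* = 1.61

In steady state, investment equals break-even investment: s·k^α = (n + g + δ)·k.
Rearranging, k^(1−α) = s / (n + g + δ).
k^0.75 = 0.25 / (0.014 + 0.011 + 0.035) = 0.25 / 0.060 = 4.1667
k* = 4.1667^(1/0.75) ≈ 6.7049
y* = (k*)^α = 6.7049^0.25 ≈ 1.6092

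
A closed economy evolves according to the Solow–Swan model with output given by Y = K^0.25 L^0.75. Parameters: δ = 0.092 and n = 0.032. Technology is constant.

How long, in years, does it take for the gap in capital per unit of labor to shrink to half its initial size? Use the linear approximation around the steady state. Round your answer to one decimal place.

half-life ≈ 7.5 years

Near the steady state the convergence rate is λ = (1 − α)(n + δ).
λ = (1 − 0.25) × 0.124 = 0.75 × 0.124 = 0.0930
Half-life = ln 2 / λ = 0.6931 / 0.0930 ≈ 7.45 years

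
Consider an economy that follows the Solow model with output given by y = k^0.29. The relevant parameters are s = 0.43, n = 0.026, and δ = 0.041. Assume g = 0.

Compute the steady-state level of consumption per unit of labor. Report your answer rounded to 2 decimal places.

c* = 1.22

In steady state, investment equals break-even investment: s·k^α = (n + δ)·k.
Rearranging, k^(1−α) = s / (n + δ).
k^0.71 = 0.43 / (0.026 + 0.041) = 0.43 / 0.067 = 6.4179
k* = 6.4179^(1/0.71) ≈ 13.7143
y* = (k*)^α = 13.7143^0.29 ≈ 2.1369
c* = (1 − s)·y* = (1 − 0.43) × 2.1369 ≈ 1.2180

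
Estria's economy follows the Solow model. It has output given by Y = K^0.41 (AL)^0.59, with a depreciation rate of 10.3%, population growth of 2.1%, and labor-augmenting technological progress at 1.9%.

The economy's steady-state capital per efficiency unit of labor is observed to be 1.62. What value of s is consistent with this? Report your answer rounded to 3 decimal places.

In steady state, investment equals break-even investment: s·k^α = (n + g + δ)·k.
So s / (n + g + δ) = (k*)^(1−α) = 1.62^0.59 = 1.3293.
Therefore s = 1.3293 × (n + g + δ) = 1.3293 × 0.143 = 0.1901.

s ≈ 0.190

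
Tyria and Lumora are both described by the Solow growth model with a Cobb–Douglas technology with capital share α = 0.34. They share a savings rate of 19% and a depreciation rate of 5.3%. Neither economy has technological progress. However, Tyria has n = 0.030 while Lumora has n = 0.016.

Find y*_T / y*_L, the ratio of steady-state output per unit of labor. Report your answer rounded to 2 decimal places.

Steady-state y* = [s/(n + δ)]^(α/(1−α)), so the ratio is [ (s_T/(n + δ)_T) / (s_L/(n + δ)_L) ]^0.5152.
s_T/(n + δ)_T = 0.19/0.083 = 2.2892; s_L/(n + δ)_L = 0.19/0.069 = 2.7536.
Ratio = (2.2892/2.7536)^0.5152 = 0.8313^0.5152 ≈ 0.9092

y*_T / y*_L ≈ 0.91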